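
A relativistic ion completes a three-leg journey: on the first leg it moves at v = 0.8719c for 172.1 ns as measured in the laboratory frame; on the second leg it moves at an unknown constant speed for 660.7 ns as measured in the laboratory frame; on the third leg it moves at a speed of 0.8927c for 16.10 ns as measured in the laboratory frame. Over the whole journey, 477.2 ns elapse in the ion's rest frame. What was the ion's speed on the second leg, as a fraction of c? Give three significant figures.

Leg 1: γ = 1/√(1 − 0.8719²) = 1/√0.2398 = 2.042; τ_1 = 172.1/2.042 = 84.27 ns.
Leg 2: speed unknown; τ_2 = 660.7/γ_2.
Leg 3: γ = 1/√(1 − 0.8927²) = 1/√0.2031 = 2.219; τ_3 = 16.10/2.219 = 7.255 ns.
Total proper time: 84.27 + τ_2 + 7.255 = 477.2, so τ_2 = 477.2 − 91.53 = 385.7 ns.
γ_2 = 660.7/385.7 = 1.713; β = √(1 − 1/γ²) = √0.6593.

β = 0.812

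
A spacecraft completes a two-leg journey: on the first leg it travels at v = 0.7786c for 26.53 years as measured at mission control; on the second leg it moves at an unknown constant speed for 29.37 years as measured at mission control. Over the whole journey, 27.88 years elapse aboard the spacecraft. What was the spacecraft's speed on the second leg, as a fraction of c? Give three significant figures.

β = 0.924

Leg 1: γ = 1/√(1 − 0.7786²) = 1/√0.3938 = 1.594; τ_1 = 26.53/1.594 = 16.65 years.
Leg 2: speed unknown; τ_2 = 29.37/γ_2.
Total proper time: 16.65 + τ_2 = 27.88, so τ_2 = 27.88 − 16.65 = 11.23 years.
γ_2 = 29.37/11.23 = 2.615; β = √(1 − 1/γ²) = √0.8537.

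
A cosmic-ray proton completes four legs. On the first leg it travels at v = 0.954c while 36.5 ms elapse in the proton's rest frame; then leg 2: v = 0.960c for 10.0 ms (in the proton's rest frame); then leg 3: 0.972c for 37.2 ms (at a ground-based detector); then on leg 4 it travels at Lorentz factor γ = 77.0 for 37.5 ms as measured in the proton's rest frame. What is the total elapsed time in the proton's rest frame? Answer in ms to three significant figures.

Leg 1: 36.5 ms is already measured in the proton's rest frame.
Leg 2: 10.0 ms is already measured in the proton's rest frame.
Leg 3: γ = 1/√(1 − 0.972²) = 1/√0.05522 = 4.256; τ_3 = 37.2/4.256 = 8.741 ms.
Leg 4: 37.5 ms is already measured in the proton's rest frame.
Total: 36.50 + 10.00 + 8.741 + 37.50 ms.

τ = 92.7 ms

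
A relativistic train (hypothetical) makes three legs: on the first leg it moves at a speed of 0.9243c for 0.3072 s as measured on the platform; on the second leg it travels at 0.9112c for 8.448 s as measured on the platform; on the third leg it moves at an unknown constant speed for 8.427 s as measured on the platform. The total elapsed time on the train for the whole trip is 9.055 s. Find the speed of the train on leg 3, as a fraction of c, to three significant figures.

Leg 1: γ = 1/√(1 − 0.9243²) = 1/√0.1457 = 2.620; τ_1 = 0.3072/2.620 = 0.1172 s.
Leg 2: γ = 1/√(1 − 0.9112²) = 1/√0.1697 = 2.427; τ_2 = 8.448/2.427 = 3.480 s.
Leg 3: speed unknown; τ_3 = 8.427/γ_3.
Total proper time: 0.1172 + 3.480 + τ_3 = 9.055, so τ_3 = 9.055 − 3.598 = 5.457 s.
γ_3 = 8.427/5.457 = 1.544; β = √(1 − 1/γ²) = √0.5806.

β = 0.762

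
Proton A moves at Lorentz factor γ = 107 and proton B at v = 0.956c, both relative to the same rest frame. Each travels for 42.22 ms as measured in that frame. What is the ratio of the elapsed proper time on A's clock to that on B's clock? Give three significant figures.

τ_A/τ_B = 0.0319

A: γ = 107. B: γ = 1/√(1 − 0.956²) = 1/√0.08606 = 3.409.
τ_A/τ_B = γ_B/γ_A = 3.409/107.0 = 0.03186, so τ_A/τ_B = 0.03186.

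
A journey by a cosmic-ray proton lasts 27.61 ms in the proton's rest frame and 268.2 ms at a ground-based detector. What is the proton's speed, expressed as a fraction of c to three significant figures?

The proper time is measured in the proton's rest frame (both events occur at the proton's location); Δt is measured at a ground-based detector. γ = Δt/τ = 268.2/27.61 = 9.714.
β = √(1 − 1/γ²) = √(1 − 0.01060) = √0.9894

v = 0.995c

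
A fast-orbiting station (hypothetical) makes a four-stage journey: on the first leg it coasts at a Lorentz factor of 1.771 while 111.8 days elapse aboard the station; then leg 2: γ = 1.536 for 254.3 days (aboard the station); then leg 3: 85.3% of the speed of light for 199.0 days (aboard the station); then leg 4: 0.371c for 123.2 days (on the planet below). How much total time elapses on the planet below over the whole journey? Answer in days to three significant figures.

Leg 1: γ = 1.771; Δt_1 = 1.771 × 111.8 = 198.0 days.
Leg 2: γ = 1.536; Δt_2 = 1.536 × 254.3 = 390.6 days.
Leg 3: β = 0.853; γ = 1/√(1 − 0.853²) = 1/√0.2724 = 1.916; Δt_3 = 1.916 × 199.0 = 381.3 days.
Leg 4: 123.2 days is already measured on the planet below.
Total: 198.0 + 390.6 + 381.3 + 123.2 days.

Δt = 1090 days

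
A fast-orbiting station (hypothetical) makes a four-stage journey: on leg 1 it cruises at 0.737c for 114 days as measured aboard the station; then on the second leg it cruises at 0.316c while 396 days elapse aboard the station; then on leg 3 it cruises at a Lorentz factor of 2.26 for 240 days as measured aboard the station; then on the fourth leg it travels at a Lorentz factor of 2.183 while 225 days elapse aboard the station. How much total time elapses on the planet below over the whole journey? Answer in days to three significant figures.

Δt = 1620 days

Leg 1: γ = 1/√(1 − 0.737²) = 1/√0.4568 = 1.480; Δt_1 = 1.480 × 114 = 168.7 days.
Leg 2: γ = 1/√(1 − 0.316²) = 1/√0.9001 = 1.054; Δt_2 = 1.054 × 396 = 417.4 days.
Leg 3: γ = 2.26; Δt_3 = 2.260 × 240 = 542.4 days.
Leg 4: γ = 2.183; Δt_4 = 2.183 × 225 = 491.2 days.
Total: 168.7 + 417.4 + 542.4 + 491.2 days.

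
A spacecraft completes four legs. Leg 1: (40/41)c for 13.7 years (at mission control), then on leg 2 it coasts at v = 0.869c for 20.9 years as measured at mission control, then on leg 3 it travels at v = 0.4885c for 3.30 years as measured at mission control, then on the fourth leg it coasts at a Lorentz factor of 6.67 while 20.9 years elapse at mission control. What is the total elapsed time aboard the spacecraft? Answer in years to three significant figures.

τ = 19.4 years

Leg 1: γ = 1/√(1 − (40/41)²) = 41/9 ≈ 4.556; τ_1 = 13.7/4.556 = 3.007 years.
Leg 2: γ = 1/√(1 − 0.869²) = 1/√0.2448 = 2.021; τ_2 = 20.9/2.021 = 10.34 years.
Leg 3: γ = 1/√(1 − 0.4885²) = 1/√0.7614 = 1.146; τ_3 = 3.30/1.146 = 2.879 years.
Leg 4: γ = 6.67; τ_4 = 20.9/6.670 = 3.133 years.
Total: 3.007 + 10.34 + 2.879 + 3.133 years.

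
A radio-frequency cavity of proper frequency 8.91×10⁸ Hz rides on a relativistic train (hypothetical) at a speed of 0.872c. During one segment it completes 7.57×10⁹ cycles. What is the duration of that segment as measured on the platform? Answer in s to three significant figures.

γ = 1/√(1 − 0.872²) = 1/√0.2396 = 2.043
Proper time for N cycles: τ = N/f = 7.57×10⁹/(8.91×10⁸) = 8.496×10⁰ s = 8.496 s.
Lab-frame duration Δt = γτ = 2.043 × 8.496 = 17.36 s.

Δt = 17.4 s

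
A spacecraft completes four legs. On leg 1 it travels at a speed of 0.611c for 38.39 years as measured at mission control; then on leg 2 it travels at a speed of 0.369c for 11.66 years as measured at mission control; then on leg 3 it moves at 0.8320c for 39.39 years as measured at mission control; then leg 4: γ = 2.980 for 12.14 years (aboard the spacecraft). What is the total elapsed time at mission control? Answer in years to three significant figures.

Δt = 126 years

Leg 1: 38.39 years is already measured at mission control.
Leg 2: 11.66 years is already measured at mission control.
Leg 3: 39.39 years is already measured at mission control.
Leg 4: γ = 2.980; Δt_4 = 2.980 × 12.14 = 36.18 years.
Total: 38.39 + 11.66 + 39.39 + 36.18 years.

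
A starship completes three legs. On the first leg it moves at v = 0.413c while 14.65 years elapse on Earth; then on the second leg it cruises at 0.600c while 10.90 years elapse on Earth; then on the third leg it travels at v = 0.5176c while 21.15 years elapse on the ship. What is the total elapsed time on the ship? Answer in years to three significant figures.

τ = 43.2 years

Leg 1: γ = 1/√(1 − 0.413²) = 1/√0.8294 = 1.098; τ_1 = 14.65/1.098 = 13.34 years.
Leg 2: γ = 1/√(1 − 0.600²) = 5/4 = 1.250; τ_2 = 10.90/1.250 = 8.720 years.
Leg 3: 21.15 years is already measured on the ship.
Total: 13.34 + 8.720 + 21.15 years.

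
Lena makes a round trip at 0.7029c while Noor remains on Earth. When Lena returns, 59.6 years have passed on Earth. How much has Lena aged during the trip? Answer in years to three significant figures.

γ = 1/√(1 − 0.7029²) = 1/√0.5059 = 1.406
Lena's clock measures proper time along the trip: τ = Δt/γ = 59.6/1.406 years.

τ = 42.4 years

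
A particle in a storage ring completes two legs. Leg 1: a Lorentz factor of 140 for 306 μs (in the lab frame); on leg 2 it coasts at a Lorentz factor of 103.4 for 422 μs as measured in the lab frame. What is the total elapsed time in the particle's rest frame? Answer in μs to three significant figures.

Leg 1: γ = 140; τ_1 = 306/140.0 = 2.186 μs.
Leg 2: γ = 103.4; τ_2 = 422/103.4 = 4.081 μs.
Total: 2.186 + 4.081 μs.

τ = 6.27 μs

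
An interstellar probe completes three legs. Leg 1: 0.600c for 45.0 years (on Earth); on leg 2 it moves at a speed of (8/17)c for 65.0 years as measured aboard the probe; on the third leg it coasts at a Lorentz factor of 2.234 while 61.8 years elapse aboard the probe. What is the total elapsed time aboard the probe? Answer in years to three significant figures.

τ = 163 years

Leg 1: γ = 1/√(1 − 0.600²) = 5/4 = 1.250; τ_1 = 45.0/1.250 = 36.00 years.
Leg 2: 65.0 years is already measured aboard the probe.
Leg 3: 61.8 years is already measured aboard the probe.
Total: 36.00 + 65.00 + 61.80 years.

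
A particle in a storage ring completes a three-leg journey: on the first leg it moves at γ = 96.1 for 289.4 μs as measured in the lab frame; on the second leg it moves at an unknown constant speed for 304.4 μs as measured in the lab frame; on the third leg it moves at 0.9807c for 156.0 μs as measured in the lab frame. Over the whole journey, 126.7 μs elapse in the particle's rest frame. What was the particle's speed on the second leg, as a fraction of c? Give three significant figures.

Leg 1: γ = 96.1; τ_1 = 289.4/96.10 = 3.011 μs.
Leg 2: speed unknown; τ_2 = 304.4/γ_2.
Leg 3: γ = 1/√(1 − 0.9807²) = 1/√0.03823 = 5.115; τ_3 = 156.0/5.115 = 30.50 μs.
Total proper time: 3.011 + τ_2 + 30.50 = 126.7, so τ_2 = 126.7 − 33.51 = 93.19 μs.
γ_2 = 304.4/93.19 = 3.267; β = √(1 − 1/γ²) = √0.9063.

β = 0.952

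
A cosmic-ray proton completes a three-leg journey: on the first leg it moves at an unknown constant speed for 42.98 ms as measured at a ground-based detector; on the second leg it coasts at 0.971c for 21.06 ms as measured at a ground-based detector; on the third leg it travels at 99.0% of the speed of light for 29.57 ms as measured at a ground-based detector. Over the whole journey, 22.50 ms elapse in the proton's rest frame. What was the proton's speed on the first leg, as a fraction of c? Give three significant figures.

Leg 1: speed unknown; τ_1 = 42.98/γ_1.
Leg 2: γ = 1/√(1 − 0.971²) = 1/√0.05716 = 4.183; τ_2 = 21.06/4.183 = 5.035 ms.
Leg 3: β = 0.990; γ = 1/√(1 − 0.990²) = 1/√0.01990 = 7.089; τ_3 = 29.57/7.089 = 4.171 ms.
Total proper time: τ_1 + 5.035 + 4.171 = 22.50, so τ_1 = 22.50 − 9.206 = 13.29 ms.
γ_1 = 42.98/13.29 = 3.233; β = √(1 − 1/γ²) = √0.9043.

β = 0.951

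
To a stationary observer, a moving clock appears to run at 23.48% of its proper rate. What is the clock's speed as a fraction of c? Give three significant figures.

β = 0.972

Rate ratio = 1/γ, so γ = 1/0.2348 = 4.259.
β = √(1 − 1/γ²) = √(1 − 0.2348²) = √0.9449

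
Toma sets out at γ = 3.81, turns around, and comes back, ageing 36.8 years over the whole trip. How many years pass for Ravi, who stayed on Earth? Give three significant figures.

γ = 3.81
Earth-frame duration is the dilated interval: Δt = γτ = 3.810 × 36.8 years.

Δt = 140 years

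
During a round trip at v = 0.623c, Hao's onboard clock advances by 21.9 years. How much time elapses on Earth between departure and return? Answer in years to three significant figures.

Δt = 28.0 years

γ = 1/√(1 − 0.623²) = 1/√0.6119 = 1.278
Earth-frame duration is the dilated interval: Δt = γτ = 1.278 × 21.9 years.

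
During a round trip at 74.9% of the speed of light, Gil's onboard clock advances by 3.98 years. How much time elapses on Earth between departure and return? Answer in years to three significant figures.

β = 0.749; γ = 1/√(1 − 0.749²) = 1/√0.4390 = 1.509
Earth-frame duration is the dilated interval: Δt = γτ = 1.509 × 3.98 years.

Δt = 6.01 years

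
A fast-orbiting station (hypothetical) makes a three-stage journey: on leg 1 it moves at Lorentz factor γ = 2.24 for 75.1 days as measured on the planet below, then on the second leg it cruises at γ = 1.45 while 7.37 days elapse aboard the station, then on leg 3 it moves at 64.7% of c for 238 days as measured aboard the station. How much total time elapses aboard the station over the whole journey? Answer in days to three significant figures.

Leg 1: γ = 2.24; τ_1 = 75.1/2.240 = 33.53 days.
Leg 2: 7.37 days is already measured aboard the station.
Leg 3: 238 days is already measured aboard the station.
Total: 33.53 + 7.370 + 238.0 days.

τ = 279 days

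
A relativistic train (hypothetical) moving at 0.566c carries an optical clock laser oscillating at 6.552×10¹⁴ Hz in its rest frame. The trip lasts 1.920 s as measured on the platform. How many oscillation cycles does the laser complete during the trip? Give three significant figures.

γ = 1/√(1 − 0.566²) = 1/√0.6796 = 1.213
The oscillator's own cycle count is N = f × τ where τ is the proper time on the train. τ = Δt/γ = 1.920/1.213 = 1.583 s = 1.583×10⁰ s.
N = 6.552×10¹⁴ × 1.583×10⁰ = 1.037×10¹⁵.

N = 1.04×10¹⁵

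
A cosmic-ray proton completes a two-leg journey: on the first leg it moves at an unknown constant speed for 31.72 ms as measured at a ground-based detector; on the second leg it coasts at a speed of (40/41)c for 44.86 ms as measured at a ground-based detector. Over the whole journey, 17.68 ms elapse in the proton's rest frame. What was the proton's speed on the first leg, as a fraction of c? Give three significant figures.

Leg 1: speed unknown; τ_1 = 31.72/γ_1.
Leg 2: γ = 1/√(1 − (40/41)²) = 41/9 ≈ 4.556; τ_2 = 44.86/4.556 = 9.847 ms.
Total proper time: τ_1 + 9.847 = 17.68, so τ_1 = 17.68 − 9.847 = 7.833 ms.
γ_1 = 31.72/7.833 = 4.050; β = √(1 − 1/γ²) = √0.9390.

β = 0.969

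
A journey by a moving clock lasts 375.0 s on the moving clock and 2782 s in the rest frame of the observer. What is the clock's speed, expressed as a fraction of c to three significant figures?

β = 0.991

The proper time is measured on the moving clock (both events occur at the clock's location); Δt is measured in the rest frame of the observer. γ = Δt/τ = 2782/375.0 = 7.419.
β = √(1 − 1/γ²) = √(1 − 0.01817) = √0.9818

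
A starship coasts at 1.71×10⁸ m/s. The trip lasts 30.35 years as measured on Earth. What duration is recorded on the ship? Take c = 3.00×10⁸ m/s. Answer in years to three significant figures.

τ = 24.9 years

β = 1.71×10⁸/3.00×10⁸ = 0.5700; γ = 1/√(1 − 0.5700²) = 1.217
The interval measured on Earth is the dilated one; the clock on the ship measures the proper time τ = Δt/γ = 30.35/1.217 years.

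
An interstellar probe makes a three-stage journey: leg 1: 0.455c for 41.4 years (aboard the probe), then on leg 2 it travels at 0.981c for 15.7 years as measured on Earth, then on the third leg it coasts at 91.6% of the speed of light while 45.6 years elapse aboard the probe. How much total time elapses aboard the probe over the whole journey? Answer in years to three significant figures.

τ = 90.0 years

Leg 1: 41.4 years is already measured aboard the probe.
Leg 2: γ = 1/√(1 − 0.981²) = 1/√0.03764 = 5.154; τ_2 = 15.7/5.154 = 3.046 years.
Leg 3: 45.6 years is already measured aboard the probe.
Total: 41.40 + 3.046 + 45.60 years.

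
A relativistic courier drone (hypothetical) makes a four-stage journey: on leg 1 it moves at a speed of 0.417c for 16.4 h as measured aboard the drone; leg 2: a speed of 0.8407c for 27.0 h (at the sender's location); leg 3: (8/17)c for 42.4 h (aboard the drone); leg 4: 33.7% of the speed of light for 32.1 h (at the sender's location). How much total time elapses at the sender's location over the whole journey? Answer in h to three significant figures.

Leg 1: γ = 1/√(1 − 0.417²) = 1/√0.8261 = 1.100; Δt_1 = 1.100 × 16.4 = 18.04 h.
Leg 2: 27.0 h is already measured at the sender's location.
Leg 3: γ = 1/√(1 − (8/17)²) = 17/15 ≈ 1.133; Δt_3 = 1.133 × 42.4 = 48.05 h.
Leg 4: 32.1 h is already measured at the sender's location.
Total: 18.04 + 27.00 + 48.05 + 32.10 h.

Δt = 125 h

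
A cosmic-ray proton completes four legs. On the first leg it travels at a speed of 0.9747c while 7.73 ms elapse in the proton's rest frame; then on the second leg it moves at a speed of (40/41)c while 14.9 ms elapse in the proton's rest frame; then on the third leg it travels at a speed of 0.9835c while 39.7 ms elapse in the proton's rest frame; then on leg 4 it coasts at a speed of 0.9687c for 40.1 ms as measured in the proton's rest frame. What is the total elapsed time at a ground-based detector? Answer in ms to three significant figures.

Leg 1: γ = 1/√(1 − 0.9747²) = 1/√0.04996 = 4.474; Δt_1 = 4.474 × 7.73 = 34.58 ms.
Leg 2: γ = 1/√(1 − (40/41)²) = 41/9 ≈ 4.556; Δt_2 = 4.556 × 14.9 = 67.88 ms.
Leg 3: γ = 1/√(1 − 0.9835²) = 1/√0.03273 = 5.528; Δt_3 = 5.528 × 39.7 = 219.4 ms.
Leg 4: γ = 1/√(1 − 0.9687²) = 1/√0.06162 = 4.028; Δt_4 = 4.028 × 40.1 = 161.5 ms.
Total: 34.58 + 67.88 + 219.4 + 161.5 ms.

Δt = 483 ms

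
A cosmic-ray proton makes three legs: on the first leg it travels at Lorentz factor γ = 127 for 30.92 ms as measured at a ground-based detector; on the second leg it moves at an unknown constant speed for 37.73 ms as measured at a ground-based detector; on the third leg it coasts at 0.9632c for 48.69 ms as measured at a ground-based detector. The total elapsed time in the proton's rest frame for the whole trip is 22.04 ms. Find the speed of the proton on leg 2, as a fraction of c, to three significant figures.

β = 0.973

Leg 1: γ = 127; τ_1 = 30.92/127.0 = 0.2435 ms.
Leg 2: speed unknown; τ_2 = 37.73/γ_2.
Leg 3: γ = 1/√(1 − 0.9632²) = 1/√0.07225 = 3.720; τ_3 = 48.69/3.720 = 13.09 ms.
Total proper time: 0.2435 + τ_2 + 13.09 = 22.04, so τ_2 = 22.04 − 13.33 = 8.709 ms.
γ_2 = 37.73/8.709 = 4.332; β = √(1 − 1/γ²) = √0.9467.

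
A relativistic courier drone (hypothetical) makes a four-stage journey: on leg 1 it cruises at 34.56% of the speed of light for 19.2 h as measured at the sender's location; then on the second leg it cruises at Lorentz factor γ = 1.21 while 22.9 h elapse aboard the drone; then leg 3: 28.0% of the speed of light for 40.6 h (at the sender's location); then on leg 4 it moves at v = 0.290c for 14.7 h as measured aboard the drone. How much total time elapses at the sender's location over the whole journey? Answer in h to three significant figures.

Δt = 103 h

Leg 1: 19.2 h is already measured at the sender's location.
Leg 2: γ = 1.21; Δt_2 = 1.210 × 22.9 = 27.71 h.
Leg 3: 40.6 h is already measured at the sender's location.
Leg 4: γ = 1/√(1 − 0.290²) = 1/√0.9159 = 1.045; Δt_4 = 1.045 × 14.7 = 15.36 h.
Total: 19.20 + 27.71 + 40.60 + 15.36 h.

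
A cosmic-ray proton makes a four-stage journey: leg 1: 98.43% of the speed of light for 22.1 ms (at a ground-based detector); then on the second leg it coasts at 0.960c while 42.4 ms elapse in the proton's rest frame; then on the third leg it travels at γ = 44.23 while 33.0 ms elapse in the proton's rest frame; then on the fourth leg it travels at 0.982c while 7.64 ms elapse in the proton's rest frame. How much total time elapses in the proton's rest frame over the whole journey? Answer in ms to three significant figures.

τ = 86.9 ms

Leg 1: β = 0.9843; γ = 1/√(1 − 0.9843²) = 1/√0.03115 = 5.666; τ_1 = 22.1/5.666 = 3.901 ms.
Leg 2: 42.4 ms is already measured in the proton's rest frame.
Leg 3: 33.0 ms is already measured in the proton's rest frame.
Leg 4: 7.64 ms is already measured in the proton's rest frame.
Total: 3.901 + 42.40 + 33.00 + 7.640 ms.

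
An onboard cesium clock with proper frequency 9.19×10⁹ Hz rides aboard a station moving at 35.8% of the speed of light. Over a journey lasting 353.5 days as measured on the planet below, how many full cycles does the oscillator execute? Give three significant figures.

β = 0.358; γ = 1/√(1 − 0.358²) = 1/√0.8718 = 1.071
The oscillator's own cycle count is N = f × τ where τ is the proper time aboard the station. τ = Δt/γ = 353.5/1.071 = 330.1 days = 2.852×10⁷ s.
N = 9.19×10⁹ × 2.852×10⁷ = 2.621×10¹⁷.

N = 2.62×10¹⁷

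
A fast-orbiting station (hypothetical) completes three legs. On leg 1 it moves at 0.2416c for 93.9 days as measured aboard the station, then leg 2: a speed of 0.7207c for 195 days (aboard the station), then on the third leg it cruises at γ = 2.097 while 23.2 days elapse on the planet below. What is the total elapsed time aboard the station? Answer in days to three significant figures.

Leg 1: 93.9 days is already measured aboard the station.
Leg 2: 195 days is already measured aboard the station.
Leg 3: γ = 2.097; τ_3 = 23.2/2.097 = 11.06 days.
Total: 93.90 + 195.0 + 11.06 days.

τ = 300 days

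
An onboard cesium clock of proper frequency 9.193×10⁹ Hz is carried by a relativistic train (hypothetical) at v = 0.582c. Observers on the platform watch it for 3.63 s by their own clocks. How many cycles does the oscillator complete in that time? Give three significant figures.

γ = 1/√(1 − 0.582²) = 1/√0.6613 = 1.230
During 3.63 s of lab time, the oscillator's proper time advances by τ = Δt/γ = 3.63/1.230 = 2.952 s = 2.952×10⁰ s.
N = f × τ = 9.193×10⁹ × 2.952×10⁰ = 2.714×10¹⁰.

N = 2.71×10¹⁰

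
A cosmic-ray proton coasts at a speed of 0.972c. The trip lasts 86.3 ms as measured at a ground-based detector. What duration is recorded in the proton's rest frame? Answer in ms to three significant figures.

γ = 1/√(1 − 0.972²) = 1/√0.05522 = 4.256
The interval measured at a ground-based detector is the dilated one; the clock in the proton's rest frame measures the proper time τ = Δt/γ = 86.3/4.256 ms.

τ = 20.3 ms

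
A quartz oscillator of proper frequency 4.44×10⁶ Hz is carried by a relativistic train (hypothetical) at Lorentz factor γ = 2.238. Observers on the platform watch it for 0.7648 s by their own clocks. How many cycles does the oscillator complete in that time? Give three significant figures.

γ = 2.238
During 0.7648 s of lab time, the oscillator's proper time advances by τ = Δt/γ = 0.7648/2.238 = 0.3417 s = 3.417×10⁻¹ s.
N = f × τ = 4.44×10⁶ × 3.417×10⁻¹ = 1.517×10⁶.

N = 1.52×10⁶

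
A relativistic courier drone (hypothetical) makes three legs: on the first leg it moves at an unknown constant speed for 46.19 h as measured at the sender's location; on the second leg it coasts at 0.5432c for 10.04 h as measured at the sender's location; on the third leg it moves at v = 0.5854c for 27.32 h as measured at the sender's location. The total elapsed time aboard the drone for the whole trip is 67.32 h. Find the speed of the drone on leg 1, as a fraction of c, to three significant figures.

β = 0.606

Leg 1: speed unknown; τ_1 = 46.19/γ_1.
Leg 2: γ = 1/√(1 − 0.5432²) = 1/√0.7049 = 1.191; τ_2 = 10.04/1.191 = 8.430 h.
Leg 3: γ = 1/√(1 − 0.5854²) = 1/√0.6573 = 1.233; τ_3 = 27.32/1.233 = 22.15 h.
Total proper time: τ_1 + 8.430 + 22.15 = 67.32, so τ_1 = 67.32 − 30.58 = 36.74 h.
γ_1 = 46.19/36.74 = 1.257; β = √(1 − 1/γ²) = √0.3673.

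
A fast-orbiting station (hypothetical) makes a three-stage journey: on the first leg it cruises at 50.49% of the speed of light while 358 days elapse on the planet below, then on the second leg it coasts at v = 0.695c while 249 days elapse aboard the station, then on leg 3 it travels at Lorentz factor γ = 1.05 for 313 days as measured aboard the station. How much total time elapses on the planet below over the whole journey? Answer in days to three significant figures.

Δt = 1030 days

Leg 1: 358 days is already measured on the planet below.
Leg 2: γ = 1/√(1 − 0.695²) = 1/√0.5170 = 1.391; Δt_2 = 1.391 × 249 = 346.3 days.
Leg 3: γ = 1.05; Δt_3 = 1.050 × 313 = 328.7 days.
Total: 358.0 + 346.3 + 328.7 days.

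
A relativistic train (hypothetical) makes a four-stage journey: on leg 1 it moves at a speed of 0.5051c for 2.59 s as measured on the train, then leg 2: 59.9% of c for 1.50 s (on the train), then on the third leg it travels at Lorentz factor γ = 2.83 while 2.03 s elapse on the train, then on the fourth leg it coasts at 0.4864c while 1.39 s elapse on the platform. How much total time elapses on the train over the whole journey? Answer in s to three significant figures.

τ = 7.33 s

Leg 1: 2.59 s is already measured on the train.
Leg 2: 1.50 s is already measured on the train.
Leg 3: 2.03 s is already measured on the train.
Leg 4: γ = 1/√(1 − 0.4864²) = 1/√0.7634 = 1.145; τ_4 = 1.39/1.145 = 1.214 s.
Total: 2.590 + 1.500 + 2.030 + 1.214 s.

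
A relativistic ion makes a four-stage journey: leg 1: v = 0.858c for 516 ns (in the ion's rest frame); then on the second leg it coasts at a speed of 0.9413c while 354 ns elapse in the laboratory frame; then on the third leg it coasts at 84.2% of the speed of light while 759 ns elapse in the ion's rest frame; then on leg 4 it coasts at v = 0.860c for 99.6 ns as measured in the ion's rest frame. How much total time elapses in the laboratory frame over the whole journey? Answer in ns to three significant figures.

Δt = 2960 ns

Leg 1: γ = 1/√(1 − 0.858²) = 1/√0.2638 = 1.947; Δt_1 = 1.947 × 516 = 1005 ns.
Leg 2: 354 ns is already measured in the laboratory frame.
Leg 3: β = 0.842; γ = 1/√(1 − 0.842²) = 1/√0.2910 = 1.854; Δt_3 = 1.854 × 759 = 1407 ns.
Leg 4: γ = 1/√(1 − 0.860²) = 1/√0.2604 = 1.960; Δt_4 = 1.960 × 99.6 = 195.2 ns.
Total: 1005 + 354.0 + 1407 + 195.2 ns.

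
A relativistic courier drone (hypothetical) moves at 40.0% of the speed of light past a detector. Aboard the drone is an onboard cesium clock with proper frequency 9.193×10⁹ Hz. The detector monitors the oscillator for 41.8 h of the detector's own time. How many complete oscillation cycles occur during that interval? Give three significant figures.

N = 1.27×10¹⁵

β = 0.400; γ = 1/√(1 − 0.400²) = 1/√0.8400 = 1.091
During 41.8 h of lab time, the oscillator's proper time advances by τ = Δt/γ = 41.8/1.091 = 38.31 h = 1.379×10⁵ s.
N = f × τ = 9.193×10⁹ × 1.379×10⁵ = 1.268×10¹⁵.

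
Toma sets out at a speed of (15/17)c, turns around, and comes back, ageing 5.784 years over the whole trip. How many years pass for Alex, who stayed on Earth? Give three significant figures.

γ = 1/√(1 − (15/17)²) = 17/8 = 2.125
Earth-frame duration is the dilated interval: Δt = γτ = 2.125 × 5.784 years.

Δt = 12.3 years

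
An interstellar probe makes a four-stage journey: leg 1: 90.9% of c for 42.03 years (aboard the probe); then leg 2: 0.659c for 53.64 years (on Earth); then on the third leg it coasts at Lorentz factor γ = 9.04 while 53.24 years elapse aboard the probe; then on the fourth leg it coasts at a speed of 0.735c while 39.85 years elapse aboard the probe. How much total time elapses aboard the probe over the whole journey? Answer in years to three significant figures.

Leg 1: 42.03 years is already measured aboard the probe.
Leg 2: γ = 1/√(1 − 0.659²) = 1/√0.5657 = 1.330; τ_2 = 53.64/1.330 = 40.34 years.
Leg 3: 53.24 years is already measured aboard the probe.
Leg 4: 39.85 years is already measured aboard the probe.
Total: 42.03 + 40.34 + 53.24 + 39.85 years.

τ = 175 years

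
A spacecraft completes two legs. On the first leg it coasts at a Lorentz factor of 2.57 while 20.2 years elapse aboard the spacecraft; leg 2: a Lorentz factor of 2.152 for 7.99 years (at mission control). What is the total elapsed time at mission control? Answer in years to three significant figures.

Leg 1: γ = 2.57; Δt_1 = 2.570 × 20.2 = 51.91 years.
Leg 2: 7.99 years is already measured at mission control.
Total: 51.91 + 7.990 years.

Δt = 59.9 years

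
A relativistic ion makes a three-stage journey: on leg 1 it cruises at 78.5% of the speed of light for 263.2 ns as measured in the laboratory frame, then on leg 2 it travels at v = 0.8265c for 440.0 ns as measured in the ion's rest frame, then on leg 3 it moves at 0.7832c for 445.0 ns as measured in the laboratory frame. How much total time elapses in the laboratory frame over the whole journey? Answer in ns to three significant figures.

Leg 1: 263.2 ns is already measured in the laboratory frame.
Leg 2: γ = 1/√(1 − 0.8265²) = 1/√0.3169 = 1.776; Δt_2 = 1.776 × 440.0 = 781.6 ns.
Leg 3: 445.0 ns is already measured in the laboratory frame.
Total: 263.2 + 781.6 + 445.0 ns.

Δt = 1490 ns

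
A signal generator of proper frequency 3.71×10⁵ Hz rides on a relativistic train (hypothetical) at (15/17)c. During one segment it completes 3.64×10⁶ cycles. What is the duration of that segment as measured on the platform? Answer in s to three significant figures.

Δt = 20.8 s

γ = 1/√(1 − (15/17)²) = 17/8 = 2.125
Proper time for N cycles: τ = N/f = 3.64×10⁶/(3.71×10⁵) = 9.811×10⁰ s = 9.811 s.
Lab-frame duration Δt = γτ = 2.125 × 9.811 = 20.85 s.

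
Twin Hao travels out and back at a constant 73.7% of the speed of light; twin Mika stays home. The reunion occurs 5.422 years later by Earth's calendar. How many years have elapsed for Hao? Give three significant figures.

β = 0.737; γ = 1/√(1 − 0.737²) = 1/√0.4568 = 1.480
Hao's clock measures proper time along the trip: τ = Δt/γ = 5.422/1.480 years.

τ = 3.66 years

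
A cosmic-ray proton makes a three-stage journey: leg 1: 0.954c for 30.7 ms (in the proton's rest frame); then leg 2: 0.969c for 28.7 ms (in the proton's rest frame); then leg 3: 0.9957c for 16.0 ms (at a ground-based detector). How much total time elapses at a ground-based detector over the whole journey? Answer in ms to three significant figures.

Δt = 235 ms

Leg 1: γ = 1/√(1 − 0.954²) = 1/√0.08988 = 3.335; Δt_1 = 3.335 × 30.7 = 102.4 ms.
Leg 2: γ = 1/√(1 − 0.969²) = 1/√0.06104 = 4.048; Δt_2 = 4.048 × 28.7 = 116.2 ms.
Leg 3: 16.0 ms is already measured at a ground-based detector.
Total: 102.4 + 116.2 + 16.00 ms.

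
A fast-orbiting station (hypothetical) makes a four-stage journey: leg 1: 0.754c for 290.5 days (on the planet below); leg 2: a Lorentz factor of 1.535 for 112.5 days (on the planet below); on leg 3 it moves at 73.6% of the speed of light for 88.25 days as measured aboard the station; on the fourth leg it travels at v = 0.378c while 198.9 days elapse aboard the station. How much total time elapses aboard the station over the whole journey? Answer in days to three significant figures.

Leg 1: γ = 1/√(1 − 0.754²) = 1/√0.4315 = 1.522; τ_1 = 290.5/1.522 = 190.8 days.
Leg 2: γ = 1.535; τ_2 = 112.5/1.535 = 73.29 days.
Leg 3: 88.25 days is already measured aboard the station.
Leg 4: 198.9 days is already measured aboard the station.
Total: 190.8 + 73.29 + 88.25 + 198.9 days.

τ = 551 days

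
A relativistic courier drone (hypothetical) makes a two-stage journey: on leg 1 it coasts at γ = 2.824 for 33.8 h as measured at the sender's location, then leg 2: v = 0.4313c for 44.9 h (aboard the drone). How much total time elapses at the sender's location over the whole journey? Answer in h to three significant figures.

Leg 1: 33.8 h is already measured at the sender's location.
Leg 2: γ = 1/√(1 − 0.4313²) = 1/√0.8140 = 1.108; Δt_2 = 1.108 × 44.9 = 49.77 h.
Total: 33.80 + 49.77 h.

Δt = 83.6 h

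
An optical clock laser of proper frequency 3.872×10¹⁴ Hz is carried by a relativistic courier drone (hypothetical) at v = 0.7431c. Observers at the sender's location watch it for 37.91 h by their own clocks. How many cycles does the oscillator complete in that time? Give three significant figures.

γ = 1/√(1 − 0.7431²) = 1/√0.4478 = 1.494
During 37.91 h of lab time, the oscillator's proper time advances by τ = Δt/γ = 37.91/1.494 = 25.37 h = 9.133×10⁴ s.
N = f × τ = 3.872×10¹⁴ × 9.133×10⁴ = 3.536×10¹⁹.

N = 3.54×10¹⁹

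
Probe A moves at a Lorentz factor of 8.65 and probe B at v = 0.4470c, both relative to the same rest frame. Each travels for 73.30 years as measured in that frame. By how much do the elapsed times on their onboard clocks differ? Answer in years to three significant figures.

A: γ = 8.65; τ_A = 73.30/8.650 = 8.474 years.
B: γ = 1/√(1 − 0.4470²) = 1/√0.8002 = 1.118; τ_B = 73.30/1.118 = 65.57 years.

|τ_A − τ_B| = 57.1 years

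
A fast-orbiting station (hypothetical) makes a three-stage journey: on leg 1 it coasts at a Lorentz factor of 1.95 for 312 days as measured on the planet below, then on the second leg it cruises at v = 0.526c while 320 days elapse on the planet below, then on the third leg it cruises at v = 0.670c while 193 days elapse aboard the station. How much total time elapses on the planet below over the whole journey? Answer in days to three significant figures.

Leg 1: 312 days is already measured on the planet below.
Leg 2: 320 days is already measured on the planet below.
Leg 3: γ = 1/√(1 − 0.670²) = 1/√0.5511 = 1.347; Δt_3 = 1.347 × 193 = 260.0 days.
Total: 312.0 + 320.0 + 260.0 days.

Δt = 892 days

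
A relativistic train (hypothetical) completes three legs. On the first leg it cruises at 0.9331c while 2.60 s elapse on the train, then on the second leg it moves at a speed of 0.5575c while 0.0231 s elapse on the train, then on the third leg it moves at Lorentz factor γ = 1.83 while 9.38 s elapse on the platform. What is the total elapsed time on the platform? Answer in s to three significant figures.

Leg 1: γ = 1/√(1 − 0.9331²) = 1/√0.1293 = 2.781; Δt_1 = 2.781 × 2.60 = 7.230 s.
Leg 2: γ = 1/√(1 − 0.5575²) = 1/√0.6892 = 1.205; Δt_2 = 1.205 × 0.0231 = 0.02783 s.
Leg 3: 9.38 s is already measured on the platform.
Total: 7.230 + 0.02783 + 9.380 s.

Δt = 16.6 s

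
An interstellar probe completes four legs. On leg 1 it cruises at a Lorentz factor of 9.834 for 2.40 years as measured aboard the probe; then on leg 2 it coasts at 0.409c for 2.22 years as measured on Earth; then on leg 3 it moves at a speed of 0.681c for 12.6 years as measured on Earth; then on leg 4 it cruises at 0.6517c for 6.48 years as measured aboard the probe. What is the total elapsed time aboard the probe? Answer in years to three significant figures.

Leg 1: 2.40 years is already measured aboard the probe.
Leg 2: γ = 1/√(1 − 0.409²) = 1/√0.8327 = 1.096; τ_2 = 2.22/1.096 = 2.026 years.
Leg 3: γ = 1/√(1 − 0.681²) = 1/√0.5362 = 1.366; τ_3 = 12.6/1.366 = 9.227 years.
Leg 4: 6.48 years is already measured aboard the probe.
Total: 2.400 + 2.026 + 9.227 + 6.480 years.

τ = 20.1 years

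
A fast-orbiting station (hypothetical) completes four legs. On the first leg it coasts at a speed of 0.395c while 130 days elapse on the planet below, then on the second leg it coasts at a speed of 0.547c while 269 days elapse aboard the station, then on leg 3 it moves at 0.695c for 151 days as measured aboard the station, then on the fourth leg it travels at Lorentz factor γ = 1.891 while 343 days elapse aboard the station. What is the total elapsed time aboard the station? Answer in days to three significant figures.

Leg 1: γ = 1/√(1 − 0.395²) = 1/√0.8440 = 1.089; τ_1 = 130/1.089 = 119.4 days.
Leg 2: 269 days is already measured aboard the station.
Leg 3: 151 days is already measured aboard the station.
Leg 4: 343 days is already measured aboard the station.
Total: 119.4 + 269.0 + 151.0 + 343.0 days.

τ = 882 days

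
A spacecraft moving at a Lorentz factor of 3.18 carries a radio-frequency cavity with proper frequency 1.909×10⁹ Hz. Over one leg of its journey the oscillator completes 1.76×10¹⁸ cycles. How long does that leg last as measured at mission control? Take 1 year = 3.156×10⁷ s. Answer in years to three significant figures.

Δt = 92.9 years

γ = 3.18
Proper time for N cycles: τ = N/f = 1.76×10¹⁸/(1.909×10⁹) = 9.219×10⁸ s = 29.21 years.
Lab-frame duration Δt = γτ = 3.180 × 29.21 = 92.90 years.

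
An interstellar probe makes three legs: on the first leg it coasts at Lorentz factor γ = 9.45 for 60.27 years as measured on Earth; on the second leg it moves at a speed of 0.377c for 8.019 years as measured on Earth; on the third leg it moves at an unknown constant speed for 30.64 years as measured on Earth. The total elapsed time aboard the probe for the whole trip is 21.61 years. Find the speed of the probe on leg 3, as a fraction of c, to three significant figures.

Leg 1: γ = 9.45; τ_1 = 60.27/9.450 = 6.378 years.
Leg 2: γ = 1/√(1 − 0.377²) = 1/√0.8579 = 1.080; τ_2 = 8.019/1.080 = 7.427 years.
Leg 3: speed unknown; τ_3 = 30.64/γ_3.
Total proper time: 6.378 + 7.427 + τ_3 = 21.61, so τ_3 = 21.61 − 13.81 = 7.805 years.
γ_3 = 30.64/7.805 = 3.926; β = √(1 − 1/γ²) = √0.9351.

β = 0.967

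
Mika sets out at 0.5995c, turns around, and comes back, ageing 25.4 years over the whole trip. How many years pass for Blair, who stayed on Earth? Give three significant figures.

Δt = 31.7 years

γ = 1/√(1 − 0.5995²) = 1/√0.6406 = 1.249
Earth-frame duration is the dilated interval: Δt = γτ = 1.249 × 25.4 years.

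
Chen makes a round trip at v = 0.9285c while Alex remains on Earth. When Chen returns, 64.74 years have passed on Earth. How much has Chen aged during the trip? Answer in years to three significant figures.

γ = 1/√(1 − 0.9285²) = 1/√0.1379 = 2.693
Chen's clock measures proper time along the trip: τ = Δt/γ = 64.74/2.693 years.

τ = 24.0 years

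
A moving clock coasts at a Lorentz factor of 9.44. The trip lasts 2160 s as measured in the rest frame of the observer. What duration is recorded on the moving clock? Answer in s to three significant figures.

τ = 229 s

γ = 9.44
The interval measured in the rest frame of the observer is the dilated one; the clock on the moving clock measures the proper time τ = Δt/γ = 2160/9.440 s.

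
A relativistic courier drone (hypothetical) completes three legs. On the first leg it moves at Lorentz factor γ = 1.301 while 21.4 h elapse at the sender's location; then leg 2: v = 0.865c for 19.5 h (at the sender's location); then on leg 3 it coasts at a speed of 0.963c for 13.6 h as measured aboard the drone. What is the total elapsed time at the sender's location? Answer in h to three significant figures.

Leg 1: 21.4 h is already measured at the sender's location.
Leg 2: 19.5 h is already measured at the sender's location.
Leg 3: γ = 1/√(1 − 0.963²) = 1/√0.07263 = 3.711; Δt_3 = 3.711 × 13.6 = 50.46 h.
Total: 21.40 + 19.50 + 50.46 h.

Δt = 91.4 h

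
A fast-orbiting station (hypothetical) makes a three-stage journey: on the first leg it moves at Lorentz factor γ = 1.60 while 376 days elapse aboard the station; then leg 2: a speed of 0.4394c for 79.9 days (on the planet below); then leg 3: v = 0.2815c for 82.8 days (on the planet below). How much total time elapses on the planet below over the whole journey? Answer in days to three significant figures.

Leg 1: γ = 1.60; Δt_1 = 1.600 × 376 = 601.6 days.
Leg 2: 79.9 days is already measured on the planet below.
Leg 3: 82.8 days is already measured on the planet below.
Total: 601.6 + 79.90 + 82.80 days.

Δt = 764 days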